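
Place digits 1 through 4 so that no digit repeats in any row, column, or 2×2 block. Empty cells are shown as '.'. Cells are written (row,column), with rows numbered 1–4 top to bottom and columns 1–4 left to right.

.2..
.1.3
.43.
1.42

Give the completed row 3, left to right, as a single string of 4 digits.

(1,3) = 1: row 1 has {2}; col 3 has {3,4}; box has {3} → only 1 remains.
(1,4) = 4: row 1 has {1,2}; col 4 has {2,3}; box has {1,3} → only 4 remains.
(2,1) = 4: row 2 has {1,3}; col 1 has {1}; box has {1,2} → only 4 remains.
(2,3) = 2: row 2 has {1,3,4}; col 3 has {1,3,4}; box has {1,3,4} → only 2 remains.
(3,1) = 2: row 3 has {3,4}; col 1 has {1,4}; box has {1,4} → only 2 remains.
(3,4) = 1: row 3 has {2,3,4}; col 4 has {2,3,4}; box has {2,3,4} → only 1 remains.

2431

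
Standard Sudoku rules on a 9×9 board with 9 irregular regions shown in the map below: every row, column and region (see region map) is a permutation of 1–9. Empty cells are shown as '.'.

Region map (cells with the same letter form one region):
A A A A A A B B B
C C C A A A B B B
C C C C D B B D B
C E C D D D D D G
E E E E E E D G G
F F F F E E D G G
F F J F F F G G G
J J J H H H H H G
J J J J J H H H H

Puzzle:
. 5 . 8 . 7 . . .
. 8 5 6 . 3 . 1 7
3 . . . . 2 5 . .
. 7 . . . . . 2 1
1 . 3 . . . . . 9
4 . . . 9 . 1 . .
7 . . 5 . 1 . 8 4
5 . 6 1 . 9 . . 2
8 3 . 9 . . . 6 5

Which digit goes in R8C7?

R7C3 = 2: row 7 has {1,4,5,7,8}; col 3 has {3,5,6}; region has {3,5,6,8,9} → only 2 remains.
R8C2 = 4: row 8 has {1,2,5,6,9}; col 2 has {3,5,7,8}; region has {2,3,5,6,8,9} → only 4 remains.
R9C6 = 4: row 9 has {3,5,6,8,9}; col 6 has {1,2,3,7,9}; region has {1,5,6,9} → only 4 remains.
R6C3 = 8: row 6 has {1,4,9}; col 3 has {2,3,5,6}; region has {1,4,5,7} → only 8 remains.
R6C8 = 7: in row 6, 7 can only go here (every other open cell in that row sees a 7).
R5C8 = 5: row 5 has {1,3,9}; col 8 has {1,2,6,7,8}; region has {1,2,4,7,8,9} → only 5 remains.
R8C8 = 3: row 8 has {1,2,4,5,6,9}; col 8 has {1,2,5,6,7,8}; region has {1,4,5,6,9} → only 3 remains.
R5C7 = 7: in row 5, 7 can only go here (every other open cell in that row sees a 7).
R8C7 = 8: row 8 has {1,2,3,4,5,6,9}; col 7 has {1,5,7}; region has {1,3,4,5,6,9} → only 8 remains.

8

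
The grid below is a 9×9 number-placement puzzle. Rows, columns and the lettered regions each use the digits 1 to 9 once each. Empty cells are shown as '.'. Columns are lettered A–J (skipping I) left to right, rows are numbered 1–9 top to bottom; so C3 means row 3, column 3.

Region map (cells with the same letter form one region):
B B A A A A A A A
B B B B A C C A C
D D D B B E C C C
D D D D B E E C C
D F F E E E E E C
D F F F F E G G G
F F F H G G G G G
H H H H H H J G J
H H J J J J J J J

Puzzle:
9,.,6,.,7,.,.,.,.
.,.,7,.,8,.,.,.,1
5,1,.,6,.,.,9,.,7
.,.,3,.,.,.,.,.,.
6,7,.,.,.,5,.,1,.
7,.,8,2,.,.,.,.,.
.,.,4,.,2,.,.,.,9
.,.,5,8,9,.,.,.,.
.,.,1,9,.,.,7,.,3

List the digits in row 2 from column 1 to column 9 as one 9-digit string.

C3 = 2 (sole candidate).
D4 = 4 (sole candidate).
C5 = 9 (sole candidate).
D5 = 3 (sole candidate).
E5 = 4 (sole candidate).
D2 = 5: row 2 has {1,7,8}; col 4 has {2,3,4,6,8,9}; region has {6,7,9} → only 5 remains.
E3 = 3 (sole candidate).
F3 = 8 (sole candidate).
H3 = 4 (sole candidate).
A4 = 8 (sole candidate).
B4 = 9 (sole candidate).
E4 = 1 (sole candidate).
G5 = 2 (sole candidate).
J5 = 8 (sole candidate).
D1 = 1 (sole candidate).
G4 = 6 (sole candidate).
F6 = 9 (sole candidate).
D7 = 7 (sole candidate).
G8 = 4 (sole candidate).
G2 = 3: row 2 has {1,5,7,8}; col 7 has {2,4,6,7,9}; region has {1,4,7,8,9} → only 3 remains.
F4 = 7 (sole candidate).
G1 = 5 (sole candidate).
G6 = 1 (sole candidate).
G7 = 8 (sole candidate).
B1 = 8 (hidden single in row 1).
H2 = 9: in row 2, 9 can only go here (every other open cell in that row sees a 9).
F2 = 6: in row 2, 6 can only go here (every other open cell in that row sees a 6).
F7 = 3 (sole candidate).
F9 = 2 (sole candidate).
F1 = 4 (sole candidate).
J1 = 2 (sole candidate).
J4 = 5 (sole candidate).
A7 = 1 (sole candidate).
F8 = 1 (sole candidate).
J8 = 6 (sole candidate).
A9 = 4 (sole candidate).
B9 = 6 (sole candidate).
E9 = 5 (sole candidate).
H9 = 8 (sole candidate).
H1 = 3 (sole candidate).
A2 = 2: row 2 has {1,3,5,6,7,8,9}; col 1 has {1,4,5,6,7,8,9}; region has {1,3,5,6,7,8,9} → only 2 remains.
B2 = 4: row 2 has {1,2,3,5,6,7,8,9}; col 2 has {1,6,7,8,9}; region has {1,2,3,5,6,7,8,9} → only 4 remains.

247586391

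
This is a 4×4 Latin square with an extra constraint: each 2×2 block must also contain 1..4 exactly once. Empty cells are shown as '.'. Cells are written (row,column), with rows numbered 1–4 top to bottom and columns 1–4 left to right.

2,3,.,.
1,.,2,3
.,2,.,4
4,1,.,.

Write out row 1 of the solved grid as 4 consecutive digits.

(1,4) = 1: row 1 has {2,3}; col 4 has {3,4}; box has {2,3} → only 1 remains.
(2,2) = 4: row 2 has {1,2,3}; col 2 has {1,2,3}; box has {1,2,3} → only 4 remains.
(3,1) = 3: row 3 has {2,4}; col 1 has {1,2,4}; box has {1,2,4} → only 3 remains.
(3,3) = 1: row 3 has {2,3,4}; col 3 has {2}; box has {4} → only 1 remains.
(4,3) = 3: row 4 has {1,4}; col 3 has {1,2}; box has {1,4} → only 3 remains.
(4,4) = 2: row 4 has {1,3,4}; col 4 has {1,3,4}; box has {1,3,4} → only 2 remains.
(1,3) = 4: row 1 has {1,2,3}; col 3 has {1,2,3}; box has {1,2,3} → only 4 remains.

2341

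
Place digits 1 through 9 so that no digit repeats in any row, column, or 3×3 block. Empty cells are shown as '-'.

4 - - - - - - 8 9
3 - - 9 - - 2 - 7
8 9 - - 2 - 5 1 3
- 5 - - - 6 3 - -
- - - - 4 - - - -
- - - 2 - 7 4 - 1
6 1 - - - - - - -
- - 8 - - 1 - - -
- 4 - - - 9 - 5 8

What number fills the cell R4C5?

R1C7 = 6: row 1 has {4,8,9}; col 7 has {2,3,4,5}; box has {1,2,3,5,7,8,9} → only 6 remains.
R2C2 = 6: row 2 has {2,3,7,9}; col 2 has {1,4,5,9}; box has {3,4,8,9} → only 6 remains.
R2C8 = 4: row 2 has {2,3,6,7,9}; col 8 has {1,5,8}; box has {1,2,3,5,6,7,8,9} → only 4 remains.
R3C3 = 7: row 3 has {1,2,3,5,8,9}; col 3 has {8}; box has {3,4,6,8,9} → only 7 remains.
R3C6 = 4: row 3 has {1,2,3,5,7,8,9}; col 6 has {1,6,7,9}; box has {2,9} → only 4 remains.
R4C9 = 2: row 4 has {3,5,6}; col 9 has {1,3,7,8,9}; box has {1,3,4} → only 2 remains.
R6C1 = 9: row 6 has {1,2,4,7}; col 1 has {3,4,6,8}; box has {5} → only 9 remains.
R6C8 = 6: row 6 has {1,2,4,7,9}; col 8 has {1,4,5,8}; box has {1,2,3,4} → only 6 remains.
R7C9 = 4: row 7 has {1,6}; col 9 has {1,2,3,7,8,9}; box has {5,8} → only 4 remains.
R8C9 = 6: row 8 has {1,8}; col 9 has {1,2,3,4,7,8,9}; box has {4,5,8} → only 6 remains.
R1C2 = 2: row 1 has {4,6,8,9}; col 2 has {1,4,5,6,9}; box has {3,4,6,7,8,9} → only 2 remains.
R3C4 = 6: row 3 has {1,2,3,4,5,7,8,9}; col 4 has {2,9}; box has {2,4,9} → only 6 remains.
R5C9 = 5: row 5 has {4}; col 9 has {1,2,3,4,6,7,8,9}; box has {1,2,3,4,6} → only 5 remains.
R6C3 = 3: row 6 has {1,2,4,6,7,9}; col 3 has {7,8}; box has {5,9} → only 3 remains.
R9C3 = 2: row 9 has {4,5,8,9}; col 3 has {3,7,8}; box has {1,4,6,8} → only 2 remains.
R6C2 = 8: row 6 has {1,2,3,4,6,7,9}; col 2 has {1,2,4,5,6,9}; box has {3,5,9} → only 8 remains.
R6C5 = 5: row 6 has {1,2,3,4,6,7,8,9}; col 5 has {2,4}; box has {2,4,6,7} → only 5 remains.
R9C1 = 7: row 9 has {2,4,5,8,9}; col 1 has {3,4,6,8,9}; box has {1,2,4,6,8} → only 7 remains.
R9C4 = 3: row 9 has {2,4,5,7,8,9}; col 4 has {2,6,9}; box has {1,9} → only 3 remains.
R9C5 = 6: row 9 has {2,3,4,5,7,8,9}; col 5 has {2,4,5}; box has {1,3,9} → only 6 remains.
R9C7 = 1: row 9 has {2,3,4,5,6,7,8,9}; col 7 has {2,3,4,5,6}; box has {4,5,6,8} → only 1 remains.
R4C1 = 1: row 4 has {2,3,5,6}; col 1 has {3,4,6,7,8,9}; box has {3,5,8,9} → only 1 remains.
R4C3 = 4: row 4 has {1,2,3,5,6}; col 3 has {2,3,7,8}; box has {1,3,5,8,9} → only 4 remains.
R4C4 = 8: row 4 has {1,2,3,4,5,6}; col 4 has {2,3,6,9}; box has {2,4,5,6,7} → only 8 remains.
R4C5 = 9: row 4 has {1,2,3,4,5,6,8}; col 5 has {2,4,5,6}; box has {2,4,5,6,7,8} → only 9 remains.

9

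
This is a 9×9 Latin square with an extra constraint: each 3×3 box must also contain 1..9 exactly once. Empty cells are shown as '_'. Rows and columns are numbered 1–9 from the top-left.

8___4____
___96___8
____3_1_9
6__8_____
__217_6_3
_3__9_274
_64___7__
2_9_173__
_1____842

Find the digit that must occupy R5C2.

5

R1C7 = 5: row 1 has {4,8}; col 7 has {1,2,3,6,7,8}; box has {1,8,9} → only 5 remains.
R2C7 = 4: row 2 has {6,8,9}; col 7 has {1,2,3,5,6,7,8}; box has {1,5,8,9} → only 4 remains.
R4C7 = 9: row 4 has {6,8}; col 7 has {1,2,3,4,5,6,7,8}; box has {2,3,4,6,7} → only 9 remains.
R9C5 = 5: row 9 has {1,2,4,8}; col 5 has {1,3,4,6,7,9}; box has {1,7} → only 5 remains.
R4C5 = 2: row 4 has {6,8,9}; col 5 has {1,3,4,5,6,7,9}; box has {1,7,8,9} → only 2 remains.
R7C5 = 8: row 7 has {4,6,7}; col 5 has {1,2,3,4,5,6,7,9}; box has {1,5,7} → only 8 remains.
R1C2 = 9: in row 1, 9 can only go here (every other open cell in that row sees a 9).
R3C6 = 8: in row 3, 8 can only go here (every other open cell in that row sees an 8).
R4C6 = 3: in row 4, 3 can only go here (every other open cell in that row sees a 3).
R4C2 = 4: in row 4, 4 can only go here (every other open cell in that row sees a 4).
R3C1 = 4: in row 3, 4 can only go here (every other open cell in that row sees a 4).
R4C3 = 7: in row 4, 7 can only go here (every other open cell in that row sees a 7).
R9C3 = 3: row 9 has {1,2,4,5,8}; col 3 has {2,4,7,9}; box has {1,2,4,6,9} → only 3 remains.
R9C4 = 6: row 9 has {1,2,3,4,5,8}; col 4 has {1,8,9}; box has {1,5,7,8} → only 6 remains.
R9C6 = 9: row 9 has {1,2,3,4,5,6,8}; col 6 has {3,7,8}; box has {1,5,6,7,8} → only 9 remains.
R6C4 = 5: row 6 has {2,3,4,7,9}; col 4 has {1,6,8,9}; box has {1,2,3,7,8,9} → only 5 remains.
R6C6 = 6: row 6 has {2,3,4,5,7,9}; col 6 has {3,7,8,9}; box has {1,2,3,5,7,8,9} → only 6 remains.
R7C1 = 5: row 7 has {4,6,7,8}; col 1 has {2,4,6,8}; box has {1,2,3,4,6,9} → only 5 remains.
R7C6 = 2: row 7 has {4,5,6,7,8}; col 6 has {3,6,7,8,9}; box has {1,5,6,7,8,9} → only 2 remains.
R7C9 = 1: row 7 has {2,4,5,6,7,8}; col 9 has {2,3,4,8,9}; box has {2,3,4,7,8} → only 1 remains.
R8C2 = 8: row 8 has {1,2,3,7,9}; col 2 has {1,3,4,6,9}; box has {1,2,3,4,5,6,9} → only 8 remains.
R8C4 = 4: row 8 has {1,2,3,7,8,9}; col 4 has {1,5,6,8,9}; box has {1,2,5,6,7,8,9} → only 4 remains.
R9C1 = 7: row 9 has {1,2,3,4,5,6,8,9}; col 1 has {2,4,5,6,8}; box has {1,2,3,4,5,6,8,9} → only 7 remains.
R1C6 = 1: row 1 has {4,5,8,9}; col 6 has {2,3,6,7,8,9}; box has {3,4,6,8,9} → only 1 remains.
R2C6 = 5: row 2 has {4,6,8,9}; col 6 has {1,2,3,6,7,8,9}; box has {1,3,4,6,8,9} → only 5 remains.
R4C9 = 5: row 4 has {2,3,4,6,7,8,9}; col 9 has {1,2,3,4,8,9}; box has {2,3,4,6,7,9} → only 5 remains.
R5C1 = 9: row 5 has {1,2,3,6,7}; col 1 has {2,4,5,6,7,8}; box has {2,3,4,6,7} → only 9 remains.
R5C2 = 5: row 5 has {1,2,3,6,7,9}; col 2 has {1,3,4,6,8,9}; box has {2,3,4,6,7,9} → only 5 remains.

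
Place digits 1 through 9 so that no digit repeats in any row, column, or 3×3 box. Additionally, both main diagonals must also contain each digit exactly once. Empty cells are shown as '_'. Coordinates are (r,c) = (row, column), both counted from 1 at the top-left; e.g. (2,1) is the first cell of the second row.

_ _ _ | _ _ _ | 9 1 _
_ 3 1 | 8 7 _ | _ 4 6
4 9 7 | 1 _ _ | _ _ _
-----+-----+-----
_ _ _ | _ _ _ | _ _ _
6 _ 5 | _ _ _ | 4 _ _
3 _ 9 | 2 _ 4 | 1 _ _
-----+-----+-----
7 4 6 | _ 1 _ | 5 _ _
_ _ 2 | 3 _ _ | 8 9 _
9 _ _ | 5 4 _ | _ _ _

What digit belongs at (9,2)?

(1,3) = 8 (sole candidate).
(2,7) = 2 (sole candidate).
(3,7) = 3 (sole candidate).
(4,3) = 4 (sole candidate).
(4,4) = 6 (sole candidate).
(4,7) = 7 (sole candidate).
(5,5) = 8 (sole candidate).
(6,5) = 5 (sole candidate).
(6,9) = 8 (sole candidate).
(7,4) = 9 (sole candidate).
(8,5) = 6 (sole candidate).
(8,6) = 7 (sole candidate).
(9,3) = 3 (sole candidate).
(9,7) = 6 (sole candidate).
(1,1) = 2 (sole candidate).
(1,4) = 4 (sole candidate).
(1,5) = 3 (sole candidate).
(2,1) = 5 (sole candidate).
(2,6) = 9 (sole candidate).
(3,5) = 2 (sole candidate).
(3,9) = 5 (sole candidate).
(4,5) = 9 (sole candidate).
(4,6) = 1 (sole candidate).
(5,4) = 7 (sole candidate).
(5,6) = 3 (sole candidate).
(5,8) = 2 (sole candidate).
(5,9) = 9 (sole candidate).
(6,2) = 7 (sole candidate).
(6,8) = 6 (sole candidate).
(7,8) = 3 (sole candidate).
(7,9) = 2 (sole candidate).
(8,1) = 1 (sole candidate).
(8,2) = 5 (sole candidate).
(8,9) = 4 (sole candidate).
(9,2) = 8: row 9 has {3,4,5,6,9}; col 2 has {3,4,5,7,9}; box has {1,2,3,4,5,6,7,9} → only 8 remains.

8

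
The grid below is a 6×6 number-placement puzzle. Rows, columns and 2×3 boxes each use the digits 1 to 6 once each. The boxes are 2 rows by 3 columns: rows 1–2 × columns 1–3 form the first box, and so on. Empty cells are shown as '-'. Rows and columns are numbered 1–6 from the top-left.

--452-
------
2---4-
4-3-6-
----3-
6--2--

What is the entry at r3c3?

r2c5 = 1 (sole candidate).
r4c4 = 1 (sole candidate).
r6c5 = 5 (sole candidate).
r3c4 = 3 (sole candidate).
r3c6 = 5 (sole candidate).
r4c2 = 5 (sole candidate).
r4c6 = 2 (sole candidate).
r6c3 = 1 (sole candidate).
r6c6 = 4 (sole candidate).
r3c3 = 6: row 3 has {2,3,4,5}; col 3 has {1,3,4}; box has {2,3,4,5} → only 6 remains.

6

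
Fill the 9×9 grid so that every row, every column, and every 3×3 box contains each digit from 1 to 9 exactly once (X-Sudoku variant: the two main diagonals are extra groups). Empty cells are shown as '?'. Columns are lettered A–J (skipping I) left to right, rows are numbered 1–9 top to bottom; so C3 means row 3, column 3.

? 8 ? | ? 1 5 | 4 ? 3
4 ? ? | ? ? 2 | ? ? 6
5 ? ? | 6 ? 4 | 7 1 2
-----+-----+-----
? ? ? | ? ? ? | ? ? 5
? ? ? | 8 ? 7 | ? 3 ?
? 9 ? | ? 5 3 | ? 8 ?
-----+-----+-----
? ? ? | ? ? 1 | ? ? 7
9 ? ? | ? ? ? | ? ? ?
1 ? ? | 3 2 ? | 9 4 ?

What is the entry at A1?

6

H1 = 9: row 1 has {1,3,4,5,8}; col 8 has {1,3,4,8}; box has {1,2,3,4,6,7} → only 9 remains.
H2 = 5: row 2 has {2,4,6}; col 8 has {1,3,4,8,9}; box has {1,2,3,4,6,7,9}; anti-diagonal has {1,3,7} → only 5 remains.
B3 = 3: row 3 has {1,2,4,5,6,7}; col 2 has {8,9}; box has {4,5,8} → only 3 remains.
C3 = 9: row 3 has {1,2,3,4,5,6,7}; col 3 has {}; box has {3,4,5,8}; main diagonal has {3} → only 9 remains.
E3 = 8: row 3 has {1,2,3,4,5,6,7,9}; col 5 has {1,2,5}; box has {1,2,4,5,6} → only 8 remains.
J9 = 8: row 9 has {1,2,3,4,9}; col 9 has {2,3,5,6,7}; box has {4,7,9}; main diagonal has {3,9} → only 8 remains.
D1 = 7: row 1 has {1,3,4,5,8,9}; col 4 has {3,6,8}; box has {1,2,4,5,6,8} → only 7 remains.
D2 = 9: row 2 has {2,4,5,6}; col 4 has {3,6,7,8}; box has {1,2,4,5,6,7,8} → only 9 remains.
E2 = 3: row 2 has {2,4,5,6,9}; col 5 has {1,2,5,8}; box has {1,2,4,5,6,7,8,9} → only 3 remains.
G2 = 8: row 2 has {2,3,4,5,6,9}; col 7 has {4,7,9}; box has {1,2,3,4,5,6,7,9} → only 8 remains.
J8 = 1: row 8 has {9}; col 9 has {2,3,5,6,7,8}; box has {4,7,8,9} → only 1 remains.
F9 = 6: row 9 has {1,2,3,4,8,9}; col 6 has {1,2,3,4,5,7}; box has {1,2,3} → only 6 remains.
F4 = 9: row 4 has {5}; col 6 has {1,2,3,4,5,6,7}; box has {3,5,7,8}; anti-diagonal has {1,3,5,7} → only 9 remains.
J6 = 4: row 6 has {3,5,8,9}; col 9 has {1,2,3,5,6,7,8}; box has {3,5,8} → only 4 remains.
F8 = 8: row 8 has {1,9}; col 6 has {1,2,3,4,5,6,7,9}; box has {1,2,3,6} → only 8 remains.
J5 = 9: row 5 has {3,7,8}; col 9 has {1,2,3,4,5,6,7,8}; box has {3,4,5,8} → only 9 remains.
D6 = 2: row 6 has {3,4,5,8,9}; col 4 has {3,6,7,8,9}; box has {3,5,7,8,9}; anti-diagonal has {1,3,5,7,9} → only 2 remains.
A7 = 3: in row 7, 3 can only go here (every other open cell in that row sees a 3).
E7 = 9: in row 7, 9 can only go here (every other open cell in that row sees a 9).
C4 = 3: in row 4, 3 can only go here (every other open cell in that row sees a 3).
A4 = 8: in row 4, 8 can only go here (every other open cell in that row sees an 8).
C7 = 8: in row 7, 8 can only go here (every other open cell in that row sees an 8).
G8 = 3: in row 8, 3 can only go here (every other open cell in that row sees a 3).
A6 = 7: in column 1, 7 can only go here (every other open cell in that column sees a 7).
H4 = 7: in row 4, 7 can only go here (every other open cell in that row sees a 7).
D4 = 1: in column 4, 1 can only go here (every other open cell in that column sees a 1).
B2 = 7: row 2 has {2,3,4,5,6,8,9}; col 2 has {3,8,9}; box has {3,4,5,8,9}; main diagonal has {1,3,8,9} → only 7 remains.
C2 = 1: row 2 has {2,3,4,5,6,7,8,9}; col 3 has {3,8,9}; box has {3,4,5,7,8,9} → only 1 remains.
C6 = 6: row 6 has {2,3,4,5,7,8,9}; col 3 has {1,3,8,9}; box has {3,7,8,9} → only 6 remains.
G6 = 1: row 6 has {2,3,4,5,6,7,8,9}; col 7 has {3,4,7,8,9}; box has {3,4,5,7,8,9} → only 1 remains.
B9 = 5: row 9 has {1,2,3,4,6,8,9}; col 2 has {3,7,8,9}; box has {1,3,8,9} → only 5 remains.
C9 = 7: row 9 has {1,2,3,4,5,6,8,9}; col 3 has {1,3,6,8,9}; box has {1,3,5,8,9} → only 7 remains.
C1 = 2: row 1 has {1,3,4,5,7,8,9}; col 3 has {1,3,6,7,8,9}; box has {1,3,4,5,7,8,9} → only 2 remains.
A5 = 2: row 5 has {3,7,8,9}; col 1 has {1,3,4,5,7,8,9}; box has {3,6,7,8,9} → only 2 remains.
G5 = 6: row 5 has {2,3,7,8,9}; col 7 has {1,3,4,7,8,9}; box has {1,3,4,5,7,8,9} → only 6 remains.
C8 = 4: row 8 has {1,3,8,9}; col 3 has {1,2,3,6,7,8,9}; box has {1,3,5,7,8,9} → only 4 remains.
D8 = 5: row 8 has {1,3,4,8,9}; col 4 has {1,2,3,6,7,8,9}; box has {1,2,3,6,8,9} → only 5 remains.
E8 = 7: row 8 has {1,3,4,5,8,9}; col 5 has {1,2,3,5,8,9}; box has {1,2,3,5,6,8,9} → only 7 remains.
A1 = 6: row 1 has {1,2,3,4,5,7,8,9}; col 1 has {1,2,3,4,5,7,8,9}; box has {1,2,3,4,5,7,8,9}; main diagonal has {1,3,7,8,9} → only 6 remains.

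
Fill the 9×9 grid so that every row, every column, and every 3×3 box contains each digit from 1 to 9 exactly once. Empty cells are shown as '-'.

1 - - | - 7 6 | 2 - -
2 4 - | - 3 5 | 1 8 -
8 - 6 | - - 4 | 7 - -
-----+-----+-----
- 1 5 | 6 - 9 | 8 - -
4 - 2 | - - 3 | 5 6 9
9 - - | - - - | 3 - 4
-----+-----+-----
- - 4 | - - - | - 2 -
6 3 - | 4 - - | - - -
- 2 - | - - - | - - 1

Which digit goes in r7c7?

r2c4 = 9 (sole candidate).
r2c9 = 6 (sole candidate).
r4c8 = 7 (sole candidate).
r4c9 = 2 (sole candidate).
r6c8 = 1 (sole candidate).
r8c7 = 9 (sole candidate).
r8c8 = 5 (sole candidate).
r1c4 = 8 (sole candidate).
r2c3 = 7 (sole candidate).
r4c1 = 3 (sole candidate).
r4c5 = 4 (sole candidate).
r6c3 = 8 (sole candidate).
r7c7 = 6: row 7 has {2,4}; col 7 has {1,2,3,5,7,8,9}; box has {1,2,5,9} → only 6 remains.

6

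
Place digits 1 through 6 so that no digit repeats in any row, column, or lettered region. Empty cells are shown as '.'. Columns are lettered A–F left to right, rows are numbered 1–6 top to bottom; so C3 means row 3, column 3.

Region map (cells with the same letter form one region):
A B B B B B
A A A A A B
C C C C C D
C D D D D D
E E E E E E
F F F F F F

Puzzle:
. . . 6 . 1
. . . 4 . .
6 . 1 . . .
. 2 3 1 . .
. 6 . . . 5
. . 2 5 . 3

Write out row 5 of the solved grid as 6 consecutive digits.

F2 = 2 (sole candidate).
F3 = 4 (sole candidate).
F4 = 6 (sole candidate).
C5 = 4: row 5 has {5,6}; col 3 has {1,2,3}; region has {5,6} → only 4 remains.
C1 = 5 (sole candidate).
C2 = 6 (sole candidate).
E4 = 5 (sole candidate).
A4 = 4 (sole candidate).
A6 = 1 (sole candidate).
B6 = 4 (sole candidate).
E6 = 6 (sole candidate).
B1 = 3 (sole candidate).
E1 = 4 (sole candidate).
B3 = 5 (sole candidate).
A1 = 2 (sole candidate).
B2 = 1 (sole candidate).
E2 = 3 (sole candidate).
E3 = 2 (sole candidate).
A5 = 3: row 5 has {4,5,6}; col 1 has {1,2,4,6}; region has {4,5,6} → only 3 remains.
D5 = 2: row 5 has {3,4,5,6}; col 4 has {1,4,5,6}; region has {3,4,5,6} → only 2 remains.
E5 = 1: row 5 has {2,3,4,5,6}; col 5 has {2,3,4,5,6}; region has {2,3,4,5,6} → only 1 remains.

364215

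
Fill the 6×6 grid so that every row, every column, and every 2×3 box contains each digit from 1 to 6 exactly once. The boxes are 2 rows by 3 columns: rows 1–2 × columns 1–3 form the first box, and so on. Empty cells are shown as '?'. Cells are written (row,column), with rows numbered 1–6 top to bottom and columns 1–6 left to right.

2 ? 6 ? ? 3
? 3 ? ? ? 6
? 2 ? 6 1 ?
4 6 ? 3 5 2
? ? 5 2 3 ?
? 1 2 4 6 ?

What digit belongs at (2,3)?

(1,5) = 4 (sole candidate).
(2,5) = 2 (sole candidate).
(3,3) = 3 (sole candidate).
(3,6) = 4 (sole candidate).
(4,3) = 1 (sole candidate).
(5,1) = 6 (sole candidate).
(5,2) = 4 (sole candidate).
(5,6) = 1 (sole candidate).
(6,1) = 3 (sole candidate).
(6,6) = 5 (sole candidate).
(1,2) = 5 (sole candidate).
(1,4) = 1 (sole candidate).
(2,1) = 1 (sole candidate).
(2,3) = 4: row 2 has {1,2,3,6}; col 3 has {1,2,3,5,6}; box has {1,2,3,5,6} → only 4 remains.

4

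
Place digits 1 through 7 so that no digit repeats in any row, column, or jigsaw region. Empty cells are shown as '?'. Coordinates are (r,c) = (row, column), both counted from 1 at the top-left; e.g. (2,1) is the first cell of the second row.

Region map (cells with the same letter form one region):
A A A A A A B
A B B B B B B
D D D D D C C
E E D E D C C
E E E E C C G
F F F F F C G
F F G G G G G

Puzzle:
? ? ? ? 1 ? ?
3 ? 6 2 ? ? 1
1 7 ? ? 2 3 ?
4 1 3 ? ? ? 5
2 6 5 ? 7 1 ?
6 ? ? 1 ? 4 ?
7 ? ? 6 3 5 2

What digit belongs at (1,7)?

(1,1) = 5: row 1 has {1}; col 1 has {1,2,3,4,6,7}; region has {1,3} → only 5 remains.
(2,6) = 7: row 2 has {1,2,3,6}; col 6 has {1,3,4,5}; region has {1,2,6} → only 7 remains.
(3,3) = 4: row 3 has {1,2,3,7}; col 3 has {3,5,6}; region has {1,2,3,7} → only 4 remains.
(3,4) = 5: row 3 has {1,2,3,4,7}; col 4 has {1,2,6}; region has {1,2,3,4,7} → only 5 remains.
(3,7) = 6: row 3 has {1,2,3,4,5,7}; col 7 has {1,2,5}; region has {1,3,4,5,7} → only 6 remains.
(4,4) = 7: row 4 has {1,3,4,5}; col 4 has {1,2,5,6}; region has {1,2,4,5,6} → only 7 remains.
(4,5) = 6: row 4 has {1,3,4,5,7}; col 5 has {1,2,3,7}; region has {1,2,3,4,5,7} → only 6 remains.
(4,6) = 2: row 4 has {1,3,4,5,6,7}; col 6 has {1,3,4,5,7}; region has {1,3,4,5,6,7} → only 2 remains.
(5,4) = 3: row 5 has {1,2,5,6,7}; col 4 has {1,2,5,6,7}; region has {1,2,4,5,6,7} → only 3 remains.
(5,7) = 4: row 5 has {1,2,3,5,6,7}; col 7 has {1,2,5,6}; region has {2,3,5,6} → only 4 remains.
(6,3) = 2: row 6 has {1,4,6}; col 3 has {3,4,5,6}; region has {1,6,7} → only 2 remains.
(6,5) = 5: row 6 has {1,2,4,6}; col 5 has {1,2,3,6,7}; region has {1,2,6,7} → only 5 remains.
(6,7) = 7: row 6 has {1,2,4,5,6}; col 7 has {1,2,4,5,6}; region has {2,3,4,5,6} → only 7 remains.
(7,2) = 4: row 7 has {2,3,5,6,7}; col 2 has {1,6,7}; region has {1,2,5,6,7} → only 4 remains.
(7,3) = 1: row 7 has {2,3,4,5,6,7}; col 3 has {2,3,4,5,6}; region has {2,3,4,5,6,7} → only 1 remains.
(1,2) = 2: row 1 has {1,5}; col 2 has {1,4,6,7}; region has {1,3,5} → only 2 remains.
(1,3) = 7: row 1 has {1,2,5}; col 3 has {1,2,3,4,5,6}; region has {1,2,3,5} → only 7 remains.
(1,4) = 4: row 1 has {1,2,5,7}; col 4 has {1,2,3,5,6,7}; region has {1,2,3,5,7} → only 4 remains.
(1,6) = 6: row 1 has {1,2,4,5,7}; col 6 has {1,2,3,4,5,7}; region has {1,2,3,4,5,7} → only 6 remains.
(1,7) = 3: row 1 has {1,2,4,5,6,7}; col 7 has {1,2,4,5,6,7}; region has {1,2,6,7} → only 3 remains.

3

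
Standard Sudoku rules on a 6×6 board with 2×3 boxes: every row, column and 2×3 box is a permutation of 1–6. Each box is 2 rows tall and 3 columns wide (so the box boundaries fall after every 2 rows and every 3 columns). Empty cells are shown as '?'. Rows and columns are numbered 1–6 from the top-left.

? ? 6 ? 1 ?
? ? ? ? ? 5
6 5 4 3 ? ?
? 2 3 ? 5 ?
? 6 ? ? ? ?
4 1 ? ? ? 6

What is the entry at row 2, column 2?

row 3, column 5 = 2 (sole candidate).
row 3, column 6 = 1 (sole candidate).
row 4, column 1 = 1 (sole candidate).
row 4, column 6 = 4 (sole candidate).
row 6, column 5 = 3 (sole candidate).
row 4, column 4 = 6 (sole candidate).
row 5, column 5 = 4 (sole candidate).
row 5, column 6 = 2 (sole candidate).
row 6, column 4 = 5 (sole candidate).
row 1, column 6 = 3 (sole candidate).
row 2, column 5 = 6 (sole candidate).
row 5, column 3 = 5 (sole candidate).
row 5, column 4 = 1 (sole candidate).
row 6, column 3 = 2 (sole candidate).
row 1, column 2 = 4 (sole candidate).
row 1, column 4 = 2 (sole candidate).
row 2, column 2 = 3: row 2 has {5,6}; col 2 has {1,2,4,5,6}; box has {4,6} → only 3 remains.

3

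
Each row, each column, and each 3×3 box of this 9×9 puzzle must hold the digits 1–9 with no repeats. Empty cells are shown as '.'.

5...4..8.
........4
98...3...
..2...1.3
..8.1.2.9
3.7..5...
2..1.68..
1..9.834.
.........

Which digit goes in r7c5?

r6c8 = 6: row 6 has {3,5,7}; col 8 has {4,8}; box has {1,2,3,9} → only 6 remains.
r6c9 = 8: row 6 has {3,5,6,7}; col 9 has {3,4,9}; box has {1,2,3,6,9} → only 8 remains.
r6c7 = 4: row 6 has {3,5,6,7,8}; col 7 has {1,2,3,8}; box has {1,2,3,6,8,9} → only 4 remains.
r6c4 = 2: row 6 has {3,4,5,6,7,8}; col 4 has {1,9}; box has {1,5} → only 2 remains.
r6c5 = 9: row 6 has {2,3,4,5,6,7,8}; col 5 has {1,4}; box has {1,2,5} → only 9 remains.
r6c2 = 1: row 6 has {2,3,4,5,6,7,8,9}; col 2 has {8}; box has {2,3,7,8} → only 1 remains.
r3c3 = 4: in row 3, 4 can only go here (every other open cell in that row sees a 4).
r4c2 = 9: in row 4, 9 can only go here (every other open cell in that row sees a 9).
r4c8 = 5: in row 4, 5 can only go here (every other open cell in that row sees a 5).
r5c8 = 7: row 5 has {1,2,8,9}; col 8 has {4,5,6,8}; box has {1,2,3,4,5,6,8,9} → only 7 remains.
r7c8 = 9: row 7 has {1,2,6,8}; col 8 has {4,5,6,7,8}; box has {3,4,8} → only 9 remains.
r5c6 = 4: row 5 has {1,2,7,8,9}; col 6 has {3,5,6,8}; box has {1,2,5,9} → only 4 remains.
r4c6 = 7: row 4 has {1,2,3,5,9}; col 6 has {3,4,5,6,8}; box has {1,2,4,5,9} → only 7 remains.
r5c1 = 6: row 5 has {1,2,4,7,8,9}; col 1 has {1,2,3,5,9}; box has {1,2,3,7,8,9} → only 6 remains.
r5c2 = 5: row 5 has {1,2,4,6,7,8,9}; col 2 has {1,8,9}; box has {1,2,3,6,7,8,9} → only 5 remains.
r5c4 = 3: row 5 has {1,2,4,5,6,7,8,9}; col 4 has {1,2,9}; box has {1,2,4,5,7,9} → only 3 remains.
r9c6 = 2: row 9 has {}; col 6 has {3,4,5,6,7,8}; box has {1,6,8,9} → only 2 remains.
r9c8 = 1: row 9 has {2}; col 8 has {4,5,6,7,8,9}; box has {3,4,8,9} → only 1 remains.
r2c1 = 7: row 2 has {4}; col 1 has {1,2,3,5,6,9}; box has {4,5,8,9} → only 7 remains.
r3c8 = 2: row 3 has {3,4,8,9}; col 8 has {1,4,5,6,7,8,9}; box has {4,8} → only 2 remains.
r4c1 = 4: row 4 has {1,2,3,5,7,9}; col 1 has {1,2,3,5,6,7,9}; box has {1,2,3,5,6,7,8,9} → only 4 remains.
r9c1 = 8: row 9 has {1,2}; col 1 has {1,2,3,4,5,6,7,9}; box has {1,2} → only 8 remains.
r2c8 = 3: row 2 has {4,7}; col 8 has {1,2,4,5,6,7,8,9}; box has {2,4,8} → only 3 remains.
r1c2 = 2: in row 1, 2 can only go here (every other open cell in that row sees a 2).
r2c2 = 6: row 2 has {3,4,7}; col 2 has {1,2,5,8,9}; box has {2,4,5,7,8,9} → only 6 remains.
r2c3 = 1: row 2 has {3,4,6,7}; col 3 has {2,4,7,8}; box has {2,4,5,6,7,8,9} → only 1 remains.
r2c6 = 9: row 2 has {1,3,4,6,7}; col 6 has {2,3,4,5,6,7,8}; box has {3,4} → only 9 remains.
r2c7 = 5: row 2 has {1,3,4,6,7,9}; col 7 has {1,2,3,4,8}; box has {2,3,4,8} → only 5 remains.
r8c2 = 7: row 8 has {1,3,4,8,9}; col 2 has {1,2,5,6,8,9}; box has {1,2,8} → only 7 remains.
r8c5 = 5: row 8 has {1,3,4,7,8,9}; col 5 has {1,4,9}; box has {1,2,6,8,9} → only 5 remains.
r1c3 = 3: row 1 has {2,4,5,8}; col 3 has {1,2,4,7,8}; box has {1,2,4,5,6,7,8,9} → only 3 remains.
r1c6 = 1: row 1 has {2,3,4,5,8}; col 6 has {2,3,4,5,6,7,8,9}; box has {3,4,9} → only 1 remains.
r2c4 = 8: row 2 has {1,3,4,5,6,7,9}; col 4 has {1,2,3,9}; box has {1,3,4,9} → only 8 remains.
r2c5 = 2: row 2 has {1,3,4,5,6,7,8,9}; col 5 has {1,4,5,9}; box has {1,3,4,8,9} → only 2 remains.
r4c4 = 6: row 4 has {1,2,3,4,5,7,9}; col 4 has {1,2,3,8,9}; box has {1,2,3,4,5,7,9} → only 6 remains.
r4c5 = 8: row 4 has {1,2,3,4,5,6,7,9}; col 5 has {1,2,4,5,9}; box has {1,2,3,4,5,6,7,9} → only 8 remains.
r7c3 = 5: row 7 has {1,2,6,8,9}; col 3 has {1,2,3,4,7,8}; box has {1,2,7,8} → only 5 remains.
r7c9 = 7: row 7 has {1,2,5,6,8,9}; col 9 has {3,4,8,9}; box has {1,3,4,8,9} → only 7 remains.
r8c3 = 6: row 8 has {1,3,4,5,7,8,9}; col 3 has {1,2,3,4,5,7,8}; box has {1,2,5,7,8} → only 6 remains.
r8c9 = 2: row 8 has {1,3,4,5,6,7,8,9}; col 9 has {3,4,7,8,9}; box has {1,3,4,7,8,9} → only 2 remains.
r9c3 = 9: row 9 has {1,2,8}; col 3 has {1,2,3,4,5,6,7,8}; box has {1,2,5,6,7,8} → only 9 remains.
r9c7 = 6: row 9 has {1,2,8,9}; col 7 has {1,2,3,4,5,8}; box has {1,2,3,4,7,8,9} → only 6 remains.
r9c9 = 5: row 9 has {1,2,6,8,9}; col 9 has {2,3,4,7,8,9}; box has {1,2,3,4,6,7,8,9} → only 5 remains.
r1c4 = 7: row 1 has {1,2,3,4,5,8}; col 4 has {1,2,3,6,8,9}; box has {1,2,3,4,8,9} → only 7 remains.
r1c7 = 9: row 1 has {1,2,3,4,5,7,8}; col 7 has {1,2,3,4,5,6,8}; box has {2,3,4,5,8} → only 9 remains.
r1c9 = 6: row 1 has {1,2,3,4,5,7,8,9}; col 9 has {2,3,4,5,7,8,9}; box has {2,3,4,5,8,9} → only 6 remains.
r3c4 = 5: row 3 has {2,3,4,8,9}; col 4 has {1,2,3,6,7,8,9}; box has {1,2,3,4,7,8,9} → only 5 remains.
r3c5 = 6: row 3 has {2,3,4,5,8,9}; col 5 has {1,2,4,5,8,9}; box has {1,2,3,4,5,7,8,9} → only 6 remains.
r3c7 = 7: row 3 has {2,3,4,5,6,8,9}; col 7 has {1,2,3,4,5,6,8,9}; box has {2,3,4,5,6,8,9} → only 7 remains.
r3c9 = 1: row 3 has {2,3,4,5,6,7,8,9}; col 9 has {2,3,4,5,6,7,8,9}; box has {2,3,4,5,6,7,8,9} → only 1 remains.
r7c5 = 3: row 7 has {1,2,5,6,7,8,9}; col 5 has {1,2,4,5,6,8,9}; box has {1,2,5,6,8,9} → only 3 remains.

3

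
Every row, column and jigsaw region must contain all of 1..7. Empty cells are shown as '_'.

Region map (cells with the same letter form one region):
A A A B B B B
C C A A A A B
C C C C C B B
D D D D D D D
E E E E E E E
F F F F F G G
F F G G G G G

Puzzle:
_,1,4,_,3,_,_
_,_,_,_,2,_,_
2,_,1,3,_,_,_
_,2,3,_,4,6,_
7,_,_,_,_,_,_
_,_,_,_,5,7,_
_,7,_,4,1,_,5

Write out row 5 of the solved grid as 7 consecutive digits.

7352614

r5c5 = 6: row 5 has {7}; col 5 has {1,2,3,4,5}; region has {7} → only 6 remains.
r3c5 = 7 (sole candidate).
r2c7 = 1 (hidden single in row 2).
r2c6 = 3 (hidden single in row 2).
r4c7 = 7 (sole candidate).
r7c6 = 2 (sole candidate).
r1c6 = 5 (sole candidate).
r3c6 = 4 (sole candidate).
r3c7 = 6 (sole candidate).
r5c6 = 1: row 5 has {6,7}; col 6 has {2,3,4,5,6,7}; region has {6,7} → only 1 remains.
r6c7 = 3 (sole candidate).
r7c3 = 6 (sole candidate).
r1c1 = 6 (sole candidate).
r1c7 = 2 (sole candidate).
r3c2 = 5 (sole candidate).
r5c7 = 4: row 5 has {1,6,7}; col 7 has {1,2,3,5,6,7}; region has {1,6,7} → only 4 remains.
r6c3 = 2 (sole candidate).
r7c1 = 3 (sole candidate).
r1c4 = 7 (sole candidate).
r2c1 = 4 (sole candidate).
r2c2 = 6 (sole candidate).
r2c4 = 5 (sole candidate).
r4c4 = 1 (sole candidate).
r5c2 = 3: row 5 has {1,4,6,7}; col 2 has {1,2,5,6,7}; region has {1,4,6,7} → only 3 remains.
r5c3 = 5: row 5 has {1,3,4,6,7}; col 3 has {1,2,3,4,6}; region has {1,3,4,6,7} → only 5 remains.
r5c4 = 2: row 5 has {1,3,4,5,6,7}; col 4 has {1,3,4,5,7}; region has {1,3,4,5,6,7} → only 2 remains.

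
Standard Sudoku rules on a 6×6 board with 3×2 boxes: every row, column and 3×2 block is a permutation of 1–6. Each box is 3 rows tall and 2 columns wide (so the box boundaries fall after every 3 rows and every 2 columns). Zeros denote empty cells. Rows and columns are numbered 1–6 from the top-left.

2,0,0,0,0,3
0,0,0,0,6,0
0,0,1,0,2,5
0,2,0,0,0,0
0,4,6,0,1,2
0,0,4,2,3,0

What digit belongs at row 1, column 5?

row 1, column 3 = 5: row 1 has {2,3}; col 3 has {1,4,6}; box has {1} → only 5 remains.
row 1, column 5 = 4: row 1 has {2,3,5}; col 5 has {1,2,3,6}; box has {2,3,5,6} → only 4 remains.

4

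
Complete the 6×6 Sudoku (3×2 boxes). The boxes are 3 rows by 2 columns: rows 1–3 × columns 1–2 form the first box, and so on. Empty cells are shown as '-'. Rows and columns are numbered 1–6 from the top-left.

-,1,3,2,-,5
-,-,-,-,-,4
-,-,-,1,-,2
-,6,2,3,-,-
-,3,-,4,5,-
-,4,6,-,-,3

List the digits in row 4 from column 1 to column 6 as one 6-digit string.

562341

R1C5 = 6 (sole candidate).
R2C3 = 5 (sole candidate).
R2C4 = 6 (sole candidate).
R3C2 = 5 (sole candidate).
R3C3 = 4 (sole candidate).
R3C5 = 3 (sole candidate).
R4C6 = 1: row 4 has {2,3,6}; col 6 has {2,3,4,5}; box has {3,5} → only 1 remains.
R5C3 = 1 (sole candidate).
R5C6 = 6 (sole candidate).
R6C4 = 5 (sole candidate).
R6C5 = 2 (sole candidate).
R1C1 = 4 (sole candidate).
R2C2 = 2 (sole candidate).
R2C5 = 1 (sole candidate).
R3C1 = 6 (sole candidate).
R4C1 = 5: row 4 has {1,2,3,6}; col 1 has {4,6}; box has {3,4,6} → only 5 remains.
R4C5 = 4: row 4 has {1,2,3,5,6}; col 5 has {1,2,3,5,6}; box has {1,2,3,5,6} → only 4 remains.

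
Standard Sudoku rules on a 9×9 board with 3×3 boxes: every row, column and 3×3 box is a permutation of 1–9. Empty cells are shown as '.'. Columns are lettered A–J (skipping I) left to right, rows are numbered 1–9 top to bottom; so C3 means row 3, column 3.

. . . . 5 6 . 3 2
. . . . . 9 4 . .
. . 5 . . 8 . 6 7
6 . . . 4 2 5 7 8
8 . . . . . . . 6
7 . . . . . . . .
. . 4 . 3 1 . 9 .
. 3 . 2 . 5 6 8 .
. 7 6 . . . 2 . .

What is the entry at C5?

F6 = 3 (sole candidate).
G7 = 7 (sole candidate).
J7 = 5 (sole candidate).
F9 = 4 (sole candidate).
H9 = 1 (sole candidate).
J9 = 3 (sole candidate).
H2 = 5 (sole candidate).
J2 = 1 (sole candidate).
G3 = 9 (sole candidate).
F5 = 7 (sole candidate).
G6 = 1 (sole candidate).
A7 = 2 (sole candidate).
B7 = 8 (sole candidate).
D7 = 6 (sole candidate).
J8 = 4 (sole candidate).
G1 = 8 (sole candidate).
A2 = 3 (sole candidate).
D2 = 7 (sole candidate).
E2 = 2 (sole candidate).
E3 = 1 (sole candidate).
E5 = 9 (sole candidate).
G5 = 3 (sole candidate).
J6 = 9 (sole candidate).
E8 = 7 (sole candidate).
E9 = 8 (sole candidate).
D1 = 4 (sole candidate).
B2 = 6 (sole candidate).
C2 = 8 (sole candidate).
A3 = 4 (sole candidate).
B3 = 2 (sole candidate).
D3 = 3 (sole candidate).
D4 = 1 (sole candidate).
D5 = 5 (sole candidate).
C6 = 2 (sole candidate).
D6 = 8 (sole candidate).
E6 = 6 (sole candidate).
H6 = 4 (sole candidate).
D9 = 9 (sole candidate).
B4 = 9 (sole candidate).
C4 = 3 (sole candidate).
C5 = 1: row 5 has {3,5,6,7,8,9}; col 3 has {2,3,4,5,6,8}; box has {2,3,6,7,8,9} → only 1 remains.

1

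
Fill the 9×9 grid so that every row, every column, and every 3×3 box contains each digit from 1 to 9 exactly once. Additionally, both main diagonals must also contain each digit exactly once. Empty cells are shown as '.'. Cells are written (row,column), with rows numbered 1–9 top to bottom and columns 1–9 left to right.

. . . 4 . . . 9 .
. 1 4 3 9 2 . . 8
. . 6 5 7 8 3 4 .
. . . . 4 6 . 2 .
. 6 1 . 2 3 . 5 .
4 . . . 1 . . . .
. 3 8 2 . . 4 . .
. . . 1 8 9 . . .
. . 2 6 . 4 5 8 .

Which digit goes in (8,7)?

(1,5) = 6 (sole candidate).
(1,6) = 1 (sole candidate).
(2,8) = 7 (sole candidate).
(6,4) = 9 (sole candidate).
(7,5) = 5 (sole candidate).
(7,6) = 7 (sole candidate).
(8,8) = 3 (sole candidate).
(9,1) = 1 (sole candidate).
(9,5) = 3 (sole candidate).
(1,7) = 2 (sole candidate).
(1,9) = 5 (sole candidate).
(2,1) = 5 (sole candidate).
(2,7) = 6 (sole candidate).
(3,9) = 1 (sole candidate).
(6,6) = 5 (sole candidate).
(6,8) = 6 (sole candidate).
(7,8) = 1 (sole candidate).
(8,2) = 4 (sole candidate).
(8,7) = 7: row 8 has {1,3,4,8,9}; col 7 has {2,3,4,5,6}; box has {1,3,4,5,8} → only 7 remains.

7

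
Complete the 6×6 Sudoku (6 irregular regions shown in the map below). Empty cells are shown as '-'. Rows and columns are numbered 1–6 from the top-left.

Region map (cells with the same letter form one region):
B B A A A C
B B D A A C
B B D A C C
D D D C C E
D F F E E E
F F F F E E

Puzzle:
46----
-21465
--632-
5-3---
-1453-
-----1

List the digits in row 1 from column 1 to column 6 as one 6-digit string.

462153

row 1, column 6 = 3: row 1 has {4,6}; col 6 has {1,5}; region has {2,5} → only 3 remains.
row 2, column 1 = 3: row 2 has {1,2,4,5,6}; col 1 has {4,5}; region has {2,4,6} → only 3 remains.
row 3, column 1 = 1: row 3 has {2,3,6}; col 1 has {3,4,5}; region has {2,3,4,6} → only 1 remains.
row 3, column 2 = 5: row 3 has {1,2,3,6}; col 2 has {1,2,6}; region has {1,2,3,4,6} → only 5 remains.
row 3, column 6 = 4: row 3 has {1,2,3,5,6}; col 6 has {1,3,5}; region has {2,3,5} → only 4 remains.
row 4, column 2 = 4: row 4 has {3,5}; col 2 has {1,2,5,6}; region has {1,3,5,6} → only 4 remains.
row 4, column 5 = 1: row 4 has {3,4,5}; col 5 has {2,3,6}; region has {2,3,4,5} → only 1 remains.
row 5, column 1 = 2: row 5 has {1,3,4,5}; col 1 has {1,3,4,5}; region has {1,3,4,5,6} → only 2 remains.
row 5, column 6 = 6: row 5 has {1,2,3,4,5}; col 6 has {1,3,4,5}; region has {1,3,5} → only 6 remains.
row 6, column 1 = 6: row 6 has {1}; col 1 has {1,2,3,4,5}; region has {1,4} → only 6 remains.
row 6, column 2 = 3: row 6 has {1,6}; col 2 has {1,2,4,5,6}; region has {1,4,6} → only 3 remains.
row 6, column 4 = 2: row 6 has {1,3,6}; col 4 has {3,4,5}; region has {1,3,4,6} → only 2 remains.
row 6, column 5 = 4: row 6 has {1,2,3,6}; col 5 has {1,2,3,6}; region has {1,3,5,6} → only 4 remains.
row 1, column 4 = 1: row 1 has {3,4,6}; col 4 has {2,3,4,5}; region has {3,4,6} → only 1 remains.
row 1, column 5 = 5: row 1 has {1,3,4,6}; col 5 has {1,2,3,4,6}; region has {1,3,4,6} → only 5 remains.
row 4, column 4 = 6: row 4 has {1,3,4,5}; col 4 has {1,2,3,4,5}; region has {1,2,3,4,5} → only 6 remains.
row 4, column 6 = 2: row 4 has {1,3,4,5,6}; col 6 has {1,3,4,5,6}; region has {1,3,4,5,6} → only 2 remains.
row 6, column 3 = 5: row 6 has {1,2,3,4,6}; col 3 has {1,3,4,6}; region has {1,2,3,4,6} → only 5 remains.
row 1, column 3 = 2: row 1 has {1,3,4,5,6}; col 3 has {1,3,4,5,6}; region has {1,3,4,5,6} → only 2 remains.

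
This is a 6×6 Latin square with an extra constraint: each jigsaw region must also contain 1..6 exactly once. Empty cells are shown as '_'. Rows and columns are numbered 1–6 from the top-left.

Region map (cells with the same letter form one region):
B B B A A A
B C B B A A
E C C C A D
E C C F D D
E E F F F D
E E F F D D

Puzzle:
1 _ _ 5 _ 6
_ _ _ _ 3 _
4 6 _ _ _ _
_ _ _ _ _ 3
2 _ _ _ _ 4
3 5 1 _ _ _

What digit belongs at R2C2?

2

R4C1 = 6 (sole candidate).
R5C2 = 1 (sole candidate).
R6C6 = 2 (sole candidate).
R2C1 = 5 (sole candidate).
R2C6 = 1 (sole candidate).
R3C5 = 2 (sole candidate).
R3C6 = 5 (sole candidate).
R4C5 = 1 (sole candidate).
R6C5 = 6 (sole candidate).
R1C5 = 4 (sole candidate).
R3C3 = 3 (sole candidate).
R3C4 = 1 (sole candidate).
R5C5 = 5 (sole candidate).
R6C4 = 4 (sole candidate).
R1C3 = 2 (sole candidate).
R2C4 = 6 (sole candidate).
R4C4 = 2 (sole candidate).
R5C3 = 6 (sole candidate).
R5C4 = 3 (sole candidate).
R1C2 = 3 (sole candidate).
R2C3 = 4 (sole candidate).
R4C2 = 4 (sole candidate).
R4C3 = 5 (sole candidate).
R2C2 = 2: row 2 has {1,3,4,5,6}; col 2 has {1,3,4,5,6}; region has {1,3,4,5,6} → only 2 remains.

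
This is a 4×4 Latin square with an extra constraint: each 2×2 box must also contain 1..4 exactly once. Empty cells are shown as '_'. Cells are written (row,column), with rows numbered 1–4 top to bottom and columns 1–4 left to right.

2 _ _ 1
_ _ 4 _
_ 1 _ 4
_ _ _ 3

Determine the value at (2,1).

(1,3) = 3: row 1 has {1,2}; col 3 has {4}; box has {1,4} → only 3 remains.
(2,2) = 3: row 2 has {4}; col 2 has {1}; box has {2} → only 3 remains.
(2,4) = 2: row 2 has {3,4}; col 4 has {1,3,4}; box has {1,3,4} → only 2 remains.
(3,1) = 3: row 3 has {1,4}; col 1 has {2}; box has {1} → only 3 remains.
(3,3) = 2: row 3 has {1,3,4}; col 3 has {3,4}; box has {3,4} → only 2 remains.
(4,1) = 4: row 4 has {3}; col 1 has {2,3}; box has {1,3} → only 4 remains.
(4,2) = 2: row 4 has {3,4}; col 2 has {1,3}; box has {1,3,4} → only 2 remains.
(4,3) = 1: row 4 has {2,3,4}; col 3 has {2,3,4}; box has {2,3,4} → only 1 remains.
(1,2) = 4: row 1 has {1,2,3}; col 2 has {1,2,3}; box has {2,3} → only 4 remains.
(2,1) = 1: row 2 has {2,3,4}; col 1 has {2,3,4}; box has {2,3,4} → only 1 remains.

1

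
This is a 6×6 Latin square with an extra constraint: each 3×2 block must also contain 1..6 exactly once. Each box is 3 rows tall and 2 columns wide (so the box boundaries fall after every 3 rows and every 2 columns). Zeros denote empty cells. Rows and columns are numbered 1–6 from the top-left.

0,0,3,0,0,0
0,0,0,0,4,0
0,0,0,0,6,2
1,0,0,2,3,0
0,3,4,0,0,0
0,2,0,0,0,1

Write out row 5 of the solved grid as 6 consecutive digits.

row 1, column 6 = 5: row 1 has {3}; col 6 has {1,2}; box has {2,4,6} → only 5 remains.
row 2, column 6 = 3: row 2 has {4}; col 6 has {1,2,5}; box has {2,4,5,6} → only 3 remains.
row 5, column 6 = 6: row 5 has {3,4}; col 6 has {1,2,3,5}; box has {1,3} → only 6 remains.
row 6, column 5 = 5: row 6 has {1,2}; col 5 has {3,4,6}; box has {1,3,6} → only 5 remains.
row 1, column 5 = 1: row 1 has {3,5}; col 5 has {3,4,5,6}; box has {2,3,4,5,6} → only 1 remains.
row 4, column 6 = 4: row 4 has {1,2,3}; col 6 has {1,2,3,5,6}; box has {1,3,5,6} → only 4 remains.
row 5, column 1 = 5: row 5 has {3,4,6}; col 1 has {1}; box has {1,2,3} → only 5 remains.
row 5, column 4 = 1: row 5 has {3,4,5,6}; col 4 has {2}; box has {2,4} → only 1 remains.
row 5, column 5 = 2: row 5 has {1,3,4,5,6}; col 5 has {1,3,4,5,6}; box has {1,3,4,5,6} → only 2 remains.

534126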